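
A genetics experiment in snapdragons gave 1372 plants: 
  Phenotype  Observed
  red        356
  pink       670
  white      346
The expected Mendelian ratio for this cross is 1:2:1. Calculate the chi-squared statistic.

0.892

Expected counts for N = 1372 under a 1:2:1 ratio (total parts = 4):
  red: 1372 × 1/4 = 343
  pink: 1372 × 2/4 = 686
  white: 1372 × 1/4 = 343
χ² = Σ (O − E)² / E
  red: (356 − 343)² / 343 = 0.4927
  pink: (670 − 686)² / 686 = 0.3732
  white: (346 − 343)² / 343 = 0.0262
χ² = 0.4927 + 0.3732 + 0.0262 = 0.8921 ≈ 0.892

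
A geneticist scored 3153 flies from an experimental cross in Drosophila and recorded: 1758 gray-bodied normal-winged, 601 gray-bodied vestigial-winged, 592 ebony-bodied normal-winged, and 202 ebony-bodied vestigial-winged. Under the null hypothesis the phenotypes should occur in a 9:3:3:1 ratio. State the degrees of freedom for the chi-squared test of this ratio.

3

A goodness-of-fit test with 4 phenotype classes has df = 4 − 1 = 3.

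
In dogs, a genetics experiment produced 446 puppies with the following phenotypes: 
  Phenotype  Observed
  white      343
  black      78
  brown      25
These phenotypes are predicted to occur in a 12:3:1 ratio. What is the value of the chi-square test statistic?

The 12:3:1 ratio has 16 parts, so with N = 446 the expected counts are:
  white: 446 × 12/16 = 334.5
  black: 446 × 3/16 = 83.625
  brown: 446 × 1/16 = 27.875
χ² = Σ (O − E)² / E
  white: (343 − 334.5)² / 334.5 = 0.2160
  black: (78 − 83.625)² / 83.625 = 0.3784
  brown: (25 − 27.875)² / 27.875 = 0.2965
χ² = 0.2160 + 0.3784 + 0.2965 = 0.8909 ≈ 0.891

0.891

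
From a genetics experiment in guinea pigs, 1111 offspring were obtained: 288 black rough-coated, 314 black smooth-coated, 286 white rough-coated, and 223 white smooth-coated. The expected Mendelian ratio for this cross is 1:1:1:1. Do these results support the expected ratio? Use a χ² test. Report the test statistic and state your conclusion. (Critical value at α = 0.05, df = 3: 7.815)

Under the 1:1:1:1 hypothesis (Σ ratio = 4, N = 1111):
  black rough-coated: 1111 × 1/4 = 277.75
  black smooth-coated: 1111 × 1/4 = 277.75
  white rough-coated: 1111 × 1/4 = 277.75
  white smooth-coated: 1111 × 1/4 = 277.75
χ² = Σ (O − E)² / E
  black rough-coated: (288 − 277.75)² / 277.75 = 0.3783
  black smooth-coated: (314 − 277.75)² / 277.75 = 4.7311
  white rough-coated: (286 − 277.75)² / 277.75 = 0.2450
  white smooth-coated: (223 − 277.75)² / 277.75 = 10.7923
χ² = 0.3783 + 4.7311 + 0.2450 + 10.7923 = 16.1467 ≈ 16.147
Degrees of freedom = 4 − 1 = 3; critical value at α = 0.05 is 7.815.
Since 16.147 > 7.815, we reject the null hypothesis — the data do not fit the 1:1:1:1 ratio.

16.147; not consistent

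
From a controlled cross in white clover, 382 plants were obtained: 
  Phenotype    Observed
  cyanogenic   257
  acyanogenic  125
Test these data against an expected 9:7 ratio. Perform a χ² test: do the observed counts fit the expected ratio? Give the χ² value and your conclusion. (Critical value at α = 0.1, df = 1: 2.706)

Under the 9:7 hypothesis (Σ ratio = 16, N = 382):
  cyanogenic: 382 × 9/16 = 214.875
  acyanogenic: 382 × 7/16 = 167.125
χ² = Σ (O − E)² / E
  cyanogenic: (257 − 214.875)² / 214.875 = 8.2584
  acyanogenic: (125 − 167.125)² / 167.125 = 10.6179
χ² = 8.2584 + 10.6179 = 18.8763 ≈ 18.876
Degrees of freedom = 2 − 1 = 1; critical value at α = 0.1 is 2.706.
Since 18.876 > 2.706, we reject the null hypothesis — the data do not fit the 9:7 ratio.

18.876; not consistent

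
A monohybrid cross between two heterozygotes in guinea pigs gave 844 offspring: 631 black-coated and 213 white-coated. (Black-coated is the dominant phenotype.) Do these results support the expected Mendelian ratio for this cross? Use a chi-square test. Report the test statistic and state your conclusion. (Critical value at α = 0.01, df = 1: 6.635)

0.025; consistent

For a monohybrid cross between heterozygotes with complete dominance, the expected phenotypic ratio is 3:1.
Under the 3:1 hypothesis (Σ ratio = 4, N = 844):
  black-coated: 844 × 3/4 = 633
  white-coated: 844 × 1/4 = 211
χ² = Σ (O − E)² / E
  black-coated: (631 − 633)² / 633 = 0.0063
  white-coated: (213 − 211)² / 211 = 0.0190
χ² = 0.0063 + 0.0190 = 0.0253 ≈ 0.025
Degrees of freedom = 2 − 1 = 1; critical value at α = 0.01 is 6.635.
Since 0.025 < 6.635, we fail to reject the null hypothesis — the data are consistent with the 3:1 ratio.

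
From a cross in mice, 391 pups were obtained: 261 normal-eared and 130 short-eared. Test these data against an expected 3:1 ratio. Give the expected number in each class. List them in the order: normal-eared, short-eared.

293.25, 97.75

Under the 3:1 hypothesis (Σ ratio = 4, N = 391):
  normal-eared: 391 × 3/4 = 293.25
  short-eared: 391 × 1/4 = 97.75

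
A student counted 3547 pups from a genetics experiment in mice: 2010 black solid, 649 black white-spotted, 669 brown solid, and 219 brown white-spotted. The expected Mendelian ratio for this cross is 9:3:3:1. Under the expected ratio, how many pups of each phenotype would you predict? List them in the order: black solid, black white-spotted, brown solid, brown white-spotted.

Expected counts for N = 3547 under a 9:3:3:1 ratio (total parts = 16):
  black solid: 3547 × 9/16 = 1995.1875
  black white-spotted: 3547 × 3/16 = 665.0625
  brown solid: 3547 × 3/16 = 665.0625
  brown white-spotted: 3547 × 1/16 = 221.6875

1995.1875, 665.0625, 665.0625, 221.6875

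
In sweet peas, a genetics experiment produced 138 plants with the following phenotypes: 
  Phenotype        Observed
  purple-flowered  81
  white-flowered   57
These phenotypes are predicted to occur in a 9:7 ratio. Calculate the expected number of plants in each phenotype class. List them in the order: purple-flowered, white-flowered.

Expected counts for N = 138 under a 9:7 ratio (total parts = 16):
  purple-flowered: 138 × 9/16 = 77.625
  white-flowered: 138 × 7/16 = 60.375

77.625, 60.375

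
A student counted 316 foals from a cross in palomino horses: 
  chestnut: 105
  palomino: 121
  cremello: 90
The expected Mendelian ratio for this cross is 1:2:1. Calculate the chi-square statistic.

18.753

Under the 1:2:1 hypothesis (Σ ratio = 4, N = 316):
  chestnut: 316 × 1/4 = 79
  palomino: 316 × 2/4 = 158
  cremello: 316 × 1/4 = 79
χ² = Σ (O − E)² / E
  chestnut: (105 − 79)² / 79 = 8.5570
  palomino: (121 − 158)² / 158 = 8.6646
  cremello: (90 − 79)² / 79 = 1.5316
χ² = 8.5570 + 8.6646 + 1.5316 = 18.7532 ≈ 18.753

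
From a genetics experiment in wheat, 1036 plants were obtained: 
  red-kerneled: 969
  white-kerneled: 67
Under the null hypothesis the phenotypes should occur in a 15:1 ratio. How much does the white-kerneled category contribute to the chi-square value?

0.078

Under the 15:1 hypothesis (Σ ratio = 16, N = 1036):
  red-kerneled: 1036 × 15/16 = 971.25
  white-kerneled: 1036 × 1/16 = 64.75
Contribution of white-kerneled: (67 − 64.75)² / 64.75 = 0.0782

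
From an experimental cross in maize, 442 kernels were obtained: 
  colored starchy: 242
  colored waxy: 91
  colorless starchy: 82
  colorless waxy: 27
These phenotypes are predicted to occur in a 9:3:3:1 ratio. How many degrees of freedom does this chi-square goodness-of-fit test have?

A goodness-of-fit test with 4 phenotype classes has df = 4 − 1 = 3.

3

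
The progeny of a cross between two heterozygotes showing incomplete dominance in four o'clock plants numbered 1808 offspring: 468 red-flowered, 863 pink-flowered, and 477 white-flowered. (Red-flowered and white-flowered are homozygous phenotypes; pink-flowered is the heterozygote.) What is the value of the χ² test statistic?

With incomplete dominance, a heterozygote × heterozygote cross gives a 1:2:1 phenotypic ratio.
The 1:2:1 ratio has 4 parts, so with N = 1808 the expected counts are:
  red-flowered: 1808 × 1/4 = 452
  pink-flowered: 1808 × 2/4 = 904
  white-flowered: 1808 × 1/4 = 452
χ² = Σ (O − E)² / E
  red-flowered: (468 − 452)² / 452 = 0.5664
  pink-flowered: (863 − 904)² / 904 = 1.8595
  white-flowered: (477 − 452)² / 452 = 1.3827
χ² = 0.5664 + 1.8595 + 1.3827 = 3.8086 ≈ 3.809

3.809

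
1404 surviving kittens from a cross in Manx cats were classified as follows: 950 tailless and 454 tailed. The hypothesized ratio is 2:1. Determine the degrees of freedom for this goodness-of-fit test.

A goodness-of-fit test with 2 phenotype classes has df = 2 − 1 = 1.

1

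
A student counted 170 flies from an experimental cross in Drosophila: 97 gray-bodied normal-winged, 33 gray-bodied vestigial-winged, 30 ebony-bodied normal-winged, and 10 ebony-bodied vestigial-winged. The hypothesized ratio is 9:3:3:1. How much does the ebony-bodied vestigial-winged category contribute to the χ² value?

0.037

Total ratio parts = 16. Expected numbers out of 170:
  gray-bodied normal-winged: 170 × 9/16 = 95.625
  gray-bodied vestigial-winged: 170 × 3/16 = 31.875
  ebony-bodied normal-winged: 170 × 3/16 = 31.875
  ebony-bodied vestigial-winged: 170 × 1/16 = 10.625
Contribution of ebony-bodied vestigial-winged: (10 − 10.625)² / 10.625 = 0.0368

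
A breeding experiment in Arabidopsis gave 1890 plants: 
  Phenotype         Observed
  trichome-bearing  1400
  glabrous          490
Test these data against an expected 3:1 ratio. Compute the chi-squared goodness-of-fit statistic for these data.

0.864

The 3:1 ratio has 4 parts, so with N = 1890 the expected counts are:
  trichome-bearing: 1890 × 3/4 = 1417.5
  glabrous: 1890 × 1/4 = 472.5
χ² = Σ (O − E)² / E
  trichome-bearing: (1400 − 1417.5)² / 1417.5 = 0.2160
  glabrous: (490 − 472.5)² / 472.5 = 0.6481
χ² = 0.2160 + 0.6481 = 0.8641 ≈ 0.864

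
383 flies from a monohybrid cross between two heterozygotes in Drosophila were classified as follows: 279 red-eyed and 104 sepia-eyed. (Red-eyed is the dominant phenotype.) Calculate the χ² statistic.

0.948

For a monohybrid cross between heterozygotes with complete dominance, the expected phenotypic ratio is 3:1.
Under the 3:1 hypothesis (Σ ratio = 4, N = 383):
  red-eyed: 383 × 3/4 = 287.25
  sepia-eyed: 383 × 1/4 = 95.75
χ² = Σ (O − E)² / E
  red-eyed: (279 − 287.25)² / 287.25 = 0.2369
  sepia-eyed: (104 − 95.75)² / 95.75 = 0.7108
χ² = 0.2369 + 0.7108 = 0.9477 ≈ 0.948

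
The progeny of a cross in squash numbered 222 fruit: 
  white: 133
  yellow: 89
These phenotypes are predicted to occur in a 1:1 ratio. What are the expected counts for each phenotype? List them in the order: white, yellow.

111, 111

Under the 1:1 hypothesis (Σ ratio = 2, N = 222):
  white: 222 × 1/2 = 111
  yellow: 222 × 1/2 = 111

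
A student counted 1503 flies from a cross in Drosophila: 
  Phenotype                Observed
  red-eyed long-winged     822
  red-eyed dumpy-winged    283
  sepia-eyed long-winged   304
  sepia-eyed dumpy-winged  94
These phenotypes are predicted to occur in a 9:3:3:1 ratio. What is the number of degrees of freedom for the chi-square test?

3

A goodness-of-fit test with 4 phenotype classes has df = 4 − 1 = 3.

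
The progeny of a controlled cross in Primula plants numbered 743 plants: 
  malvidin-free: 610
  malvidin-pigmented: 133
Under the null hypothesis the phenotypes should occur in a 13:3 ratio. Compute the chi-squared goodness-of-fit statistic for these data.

Total ratio parts = 16. Expected numbers out of 743:
  malvidin-free: 743 × 13/16 = 603.6875
  malvidin-pigmented: 743 × 3/16 = 139.3125
χ² = Σ (O − E)² / E
  malvidin-free: (610 − 603.6875)² / 603.6875 = 0.0660
  malvidin-pigmented: (133 − 139.3125)² / 139.3125 = 0.2860
χ² = 0.0660 + 0.2860 = 0.352

0.352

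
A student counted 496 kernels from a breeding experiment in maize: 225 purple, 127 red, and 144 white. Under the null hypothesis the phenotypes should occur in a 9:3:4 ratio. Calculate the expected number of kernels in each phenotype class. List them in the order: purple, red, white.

The 9:3:4 ratio has 16 parts, so with N = 496 the expected counts are:
  purple: 496 × 9/16 = 279
  red: 496 × 3/16 = 93
  white: 496 × 4/16 = 124

279, 93, 124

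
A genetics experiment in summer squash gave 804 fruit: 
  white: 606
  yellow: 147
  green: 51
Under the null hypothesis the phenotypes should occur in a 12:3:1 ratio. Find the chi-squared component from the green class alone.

The 12:3:1 ratio has 16 parts, so with N = 804 the expected counts are:
  white: 804 × 12/16 = 603
  yellow: 804 × 3/16 = 150.75
  green: 804 × 1/16 = 50.25
Contribution of green: (51 − 50.25)² / 50.25 = 0.0112

0.011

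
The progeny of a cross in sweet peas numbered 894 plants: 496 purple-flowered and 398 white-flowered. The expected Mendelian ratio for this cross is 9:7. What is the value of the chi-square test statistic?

0.215

Total ratio parts = 16. Expected numbers out of 894:
  purple-flowered: 894 × 9/16 = 502.875
  white-flowered: 894 × 7/16 = 391.125
χ² = Σ (O − E)² / E
  purple-flowered: (496 − 502.875)² / 502.875 = 0.0940
  white-flowered: (398 − 391.125)² / 391.125 = 0.1208
χ² = 0.0940 + 0.1208 = 0.2148 ≈ 0.215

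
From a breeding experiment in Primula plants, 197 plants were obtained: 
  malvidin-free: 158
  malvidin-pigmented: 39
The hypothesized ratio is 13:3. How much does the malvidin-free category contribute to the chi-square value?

Total ratio parts = 16. Expected numbers out of 197:
  malvidin-free: 197 × 13/16 = 160.0625
  malvidin-pigmented: 197 × 3/16 = 36.9375
Contribution of malvidin-free: (158 − 160.0625)² / 160.0625 = 0.0266

0.027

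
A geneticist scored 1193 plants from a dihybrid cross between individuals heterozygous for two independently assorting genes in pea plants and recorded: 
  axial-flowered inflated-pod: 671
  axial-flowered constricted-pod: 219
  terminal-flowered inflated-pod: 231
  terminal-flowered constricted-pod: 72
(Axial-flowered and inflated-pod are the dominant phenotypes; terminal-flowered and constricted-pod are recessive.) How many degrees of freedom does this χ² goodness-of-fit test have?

3

A dihybrid F₂ with independent assortment and complete dominance at both loci gives a 9:3:3:1 phenotypic ratio.
A goodness-of-fit test with 4 phenotype classes has df = 4 − 1 = 3.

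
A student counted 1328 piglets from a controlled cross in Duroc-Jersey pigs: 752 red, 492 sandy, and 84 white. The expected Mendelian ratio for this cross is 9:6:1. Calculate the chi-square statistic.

Total ratio parts = 16. Expected numbers out of 1328:
  red: 1328 × 9/16 = 747
  sandy: 1328 × 6/16 = 498
  white: 1328 × 1/16 = 83
χ² = Σ (O − E)² / E
  red: (752 − 747)² / 747 = 0.0335
  sandy: (492 − 498)² / 498 = 0.0723
  white: (84 − 83)² / 83 = 0.0120
χ² = 0.0335 + 0.0723 + 0.0120 = 0.1178 ≈ 0.118

0.118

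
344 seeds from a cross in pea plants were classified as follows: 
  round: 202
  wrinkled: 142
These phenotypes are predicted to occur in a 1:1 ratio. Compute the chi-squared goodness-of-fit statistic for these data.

Total ratio parts = 2. Expected numbers out of 344:
  round: 344 × 1/2 = 172
  wrinkled: 344 × 1/2 = 172
χ² = Σ (O − E)² / E
  round: (202 − 172)² / 172 = 5.2326
  wrinkled: (142 − 172)² / 172 = 5.2326
χ² = 5.2326 + 5.2326 = 10.4652 ≈ 10.465

10.465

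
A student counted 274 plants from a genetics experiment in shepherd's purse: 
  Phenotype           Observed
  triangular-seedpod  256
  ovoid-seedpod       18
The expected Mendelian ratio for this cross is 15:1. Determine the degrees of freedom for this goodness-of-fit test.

A goodness-of-fit test with 2 phenotype classes has df = 2 − 1 = 1.

1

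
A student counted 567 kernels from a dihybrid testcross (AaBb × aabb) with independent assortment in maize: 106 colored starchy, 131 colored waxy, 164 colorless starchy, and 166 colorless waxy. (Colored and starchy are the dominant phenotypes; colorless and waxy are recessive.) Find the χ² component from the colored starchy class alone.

9.016

A dihybrid testcross with independent assortment gives a 1:1:1:1 ratio.
Under the 1:1:1:1 hypothesis (Σ ratio = 4, N = 567):
  colored starchy: 567 × 1/4 = 141.75
  colored waxy: 567 × 1/4 = 141.75
  colorless starchy: 567 × 1/4 = 141.75
  colorless waxy: 567 × 1/4 = 141.75
Contribution of colored starchy: (106 − 141.75)² / 141.75 = 9.0163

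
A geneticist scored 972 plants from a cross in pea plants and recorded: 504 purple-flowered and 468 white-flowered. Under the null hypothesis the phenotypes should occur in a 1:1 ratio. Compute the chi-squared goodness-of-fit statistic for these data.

Under the 1:1 hypothesis (Σ ratio = 2, N = 972):
  purple-flowered: 972 × 1/2 = 486
  white-flowered: 972 × 1/2 = 486
χ² = Σ (O − E)² / E
  purple-flowered: (504 − 486)² / 486 = 0.6667
  white-flowered: (468 − 486)² / 486 = 0.6667
χ² = 0.6667 + 0.6667 = 1.3334 ≈ 1.333

1.333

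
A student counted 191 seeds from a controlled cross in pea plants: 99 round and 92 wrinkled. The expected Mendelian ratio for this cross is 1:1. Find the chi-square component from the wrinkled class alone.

0.128

Expected counts for N = 191 under a 1:1 ratio (total parts = 2):
  round: 191 × 1/2 = 95.5
  wrinkled: 191 × 1/2 = 95.5
Contribution of wrinkled: (92 − 95.5)² / 95.5 = 0.1283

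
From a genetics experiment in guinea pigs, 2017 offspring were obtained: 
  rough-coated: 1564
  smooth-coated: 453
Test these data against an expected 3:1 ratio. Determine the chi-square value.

6.945

The 3:1 ratio has 4 parts, so with N = 2017 the expected counts are:
  rough-coated: 2017 × 3/4 = 1512.75
  smooth-coated: 2017 × 1/4 = 504.25
χ² = Σ (O − E)² / E
  rough-coated: (1564 − 1512.75)² / 1512.75 = 1.7363
  smooth-coated: (453 − 504.25)² / 504.25 = 5.2088
χ² = 1.7363 + 5.2088 = 6.9451 ≈ 6.945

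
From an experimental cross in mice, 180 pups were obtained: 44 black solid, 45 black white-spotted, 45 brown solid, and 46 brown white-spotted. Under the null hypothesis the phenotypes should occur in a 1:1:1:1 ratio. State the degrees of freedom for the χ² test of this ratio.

3

A goodness-of-fit test with 4 phenotype classes has df = 4 − 1 = 3.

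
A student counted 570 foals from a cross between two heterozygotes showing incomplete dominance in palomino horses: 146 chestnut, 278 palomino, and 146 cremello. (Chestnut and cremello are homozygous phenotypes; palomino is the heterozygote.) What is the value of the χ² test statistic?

0.344

With incomplete dominance, a heterozygote × heterozygote cross gives a 1:2:1 phenotypic ratio.
Total ratio parts = 4. Expected numbers out of 570:
  chestnut: 570 × 1/4 = 142.5
  palomino: 570 × 2/4 = 285
  cremello: 570 × 1/4 = 142.5
χ² = Σ (O − E)² / E
  chestnut: (146 − 142.5)² / 142.5 = 0.0860
  palomino: (278 − 285)² / 285 = 0.1719
  cremello: (146 − 142.5)² / 142.5 = 0.0860
χ² = 0.0860 + 0.1719 + 0.0860 = 0.3439 ≈ 0.344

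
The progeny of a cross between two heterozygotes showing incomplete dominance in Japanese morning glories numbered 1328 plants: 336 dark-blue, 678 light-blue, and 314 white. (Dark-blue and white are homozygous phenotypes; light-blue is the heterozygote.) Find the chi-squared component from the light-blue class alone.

0.295

With incomplete dominance, a heterozygote × heterozygote cross gives a 1:2:1 phenotypic ratio.
Under the 1:2:1 hypothesis (Σ ratio = 4, N = 1328):
  dark-blue: 1328 × 1/4 = 332
  light-blue: 1328 × 2/4 = 664
  white: 1328 × 1/4 = 332
Contribution of light-blue: (678 − 664)² / 664 = 0.2952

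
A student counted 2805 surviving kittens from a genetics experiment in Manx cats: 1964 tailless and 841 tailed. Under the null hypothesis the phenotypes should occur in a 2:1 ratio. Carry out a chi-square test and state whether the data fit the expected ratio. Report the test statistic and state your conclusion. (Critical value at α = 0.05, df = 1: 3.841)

14.175; not consistent

Expected counts for N = 2805 under a 2:1 ratio (total parts = 3):
  tailless: 2805 × 2/3 = 1870
  tailed: 2805 × 1/3 = 935
χ² = Σ (O − E)² / E
  tailless: (1964 − 1870)² / 1870 = 4.7251
  tailed: (841 − 935)² / 935 = 9.4503
χ² = 4.7251 + 9.4503 = 14.1754 ≈ 14.175
Degrees of freedom = 2 − 1 = 1; critical value at α = 0.05 is 3.841.
Since 14.175 > 3.841, we reject the null hypothesis — the data do not fit the 2:1 ratio.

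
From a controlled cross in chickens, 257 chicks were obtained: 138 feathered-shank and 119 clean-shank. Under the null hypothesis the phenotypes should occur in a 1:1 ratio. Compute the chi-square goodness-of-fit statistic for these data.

Total ratio parts = 2. Expected numbers out of 257:
  feathered-shank: 257 × 1/2 = 128.5
  clean-shank: 257 × 1/2 = 128.5
χ² = Σ (O − E)² / E
  feathered-shank: (138 − 128.5)² / 128.5 = 0.7023
  clean-shank: (119 − 128.5)² / 128.5 = 0.7023
χ² = 0.7023 + 0.7023 = 1.4046 ≈ 1.405

1.405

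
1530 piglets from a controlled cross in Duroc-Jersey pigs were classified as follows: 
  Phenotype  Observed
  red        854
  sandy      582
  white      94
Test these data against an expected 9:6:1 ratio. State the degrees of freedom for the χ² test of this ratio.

2

A goodness-of-fit test with 3 phenotype classes has df = 3 − 1 = 2.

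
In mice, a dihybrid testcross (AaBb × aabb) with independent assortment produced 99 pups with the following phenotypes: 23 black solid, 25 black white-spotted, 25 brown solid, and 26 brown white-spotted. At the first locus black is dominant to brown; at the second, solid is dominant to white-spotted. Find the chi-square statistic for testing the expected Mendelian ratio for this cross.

0.192

A dihybrid testcross with independent assortment gives a 1:1:1:1 ratio.
Under the 1:1:1:1 hypothesis (Σ ratio = 4, N = 99):
  black solid: 99 × 1/4 = 24.75
  black white-spotted: 99 × 1/4 = 24.75
  brown solid: 99 × 1/4 = 24.75
  brown white-spotted: 99 × 1/4 = 24.75
χ² = Σ (O − E)² / E
  black solid: (23 − 24.75)² / 24.75 = 0.1237
  black white-spotted: (25 − 24.75)² / 24.75 = 0.0025
  brown solid: (25 − 24.75)² / 24.75 = 0.0025
  brown white-spotted: (26 − 24.75)² / 24.75 = 0.0631
χ² = 0.1237 + 0.0025 + 0.0025 + 0.0631 = 0.1918 ≈ 0.192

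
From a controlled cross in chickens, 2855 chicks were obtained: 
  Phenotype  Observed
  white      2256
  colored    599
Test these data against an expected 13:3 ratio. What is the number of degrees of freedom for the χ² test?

A goodness-of-fit test with 2 phenotype classes has df = 2 − 1 = 1.

1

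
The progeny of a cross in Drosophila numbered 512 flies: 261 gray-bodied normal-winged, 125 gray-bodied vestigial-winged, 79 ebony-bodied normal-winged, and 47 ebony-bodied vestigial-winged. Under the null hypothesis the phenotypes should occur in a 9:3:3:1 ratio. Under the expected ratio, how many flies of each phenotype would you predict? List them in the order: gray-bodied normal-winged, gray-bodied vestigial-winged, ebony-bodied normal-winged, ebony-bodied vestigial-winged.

Under the 9:3:3:1 hypothesis (Σ ratio = 16, N = 512):
  gray-bodied normal-winged: 512 × 9/16 = 288
  gray-bodied vestigial-winged: 512 × 3/16 = 96
  ebony-bodied normal-winged: 512 × 3/16 = 96
  ebony-bodied vestigial-winged: 512 × 1/16 = 32

288, 96, 96, 32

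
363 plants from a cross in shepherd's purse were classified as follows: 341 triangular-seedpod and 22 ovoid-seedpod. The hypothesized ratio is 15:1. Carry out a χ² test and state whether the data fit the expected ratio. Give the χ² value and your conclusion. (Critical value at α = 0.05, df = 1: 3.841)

0.022; consistent

Expected counts for N = 363 under a 15:1 ratio (total parts = 16):
  triangular-seedpod: 363 × 15/16 = 340.3125
  ovoid-seedpod: 363 × 1/16 = 22.6875
χ² = Σ (O − E)² / E
  triangular-seedpod: (341 − 340.3125)² / 340.3125 = 0.0014
  ovoid-seedpod: (22 − 22.6875)² / 22.6875 = 0.0208
χ² = 0.0014 + 0.0208 = 0.0222 ≈ 0.022
Degrees of freedom = 2 − 1 = 1; critical value at α = 0.05 is 3.841.
Since 0.022 < 3.841, we fail to reject the null hypothesis — the data are consistent with the 15:1 ratio.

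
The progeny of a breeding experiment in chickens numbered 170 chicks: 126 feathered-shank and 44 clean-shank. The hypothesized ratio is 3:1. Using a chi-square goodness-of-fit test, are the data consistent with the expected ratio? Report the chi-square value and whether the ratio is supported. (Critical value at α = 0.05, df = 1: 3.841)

Under the 3:1 hypothesis (Σ ratio = 4, N = 170):
  feathered-shank: 170 × 3/4 = 127.5
  clean-shank: 170 × 1/4 = 42.5
χ² = Σ (O − E)² / E
  feathered-shank: (126 − 127.5)² / 127.5 = 0.0176
  clean-shank: (44 − 42.5)² / 42.5 = 0.0529
χ² = 0.0176 + 0.0529 = 0.0705 ≈ 0.071
Degrees of freedom = 2 − 1 = 1; critical value at α = 0.05 is 3.841.
Since 0.071 < 3.841, we fail to reject the null hypothesis — the data are consistent with the 3:1 ratio.

0.071; consistent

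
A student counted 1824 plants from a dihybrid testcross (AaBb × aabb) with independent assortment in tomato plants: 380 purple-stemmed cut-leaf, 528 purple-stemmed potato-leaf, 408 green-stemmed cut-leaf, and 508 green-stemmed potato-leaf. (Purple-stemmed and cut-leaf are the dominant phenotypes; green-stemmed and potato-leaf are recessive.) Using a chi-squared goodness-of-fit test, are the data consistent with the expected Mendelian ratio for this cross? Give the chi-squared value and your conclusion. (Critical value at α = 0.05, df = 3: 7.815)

A dihybrid testcross with independent assortment gives a 1:1:1:1 ratio.
Expected counts for N = 1824 under a 1:1:1:1 ratio (total parts = 4):
  purple-stemmed cut-leaf: 1824 × 1/4 = 456
  purple-stemmed potato-leaf: 1824 × 1/4 = 456
  green-stemmed cut-leaf: 1824 × 1/4 = 456
  green-stemmed potato-leaf: 1824 × 1/4 = 456
χ² = Σ (O − E)² / E
  purple-stemmed cut-leaf: (380 − 456)² / 456 = 12.6667
  purple-stemmed potato-leaf: (528 − 456)² / 456 = 11.3684
  green-stemmed cut-leaf: (408 − 456)² / 456 = 5.0526
  green-stemmed potato-leaf: (508 − 456)² / 456 = 5.9298
χ² = 12.6667 + 11.3684 + 5.0526 + 5.9298 = 35.0175 ≈ 35.018
Degrees of freedom = 4 − 1 = 3; critical value at α = 0.05 is 7.815.
Since 35.018 > 7.815, we reject the null hypothesis — the data do not fit the 1:1:1:1 ratio.

35.018; not consistent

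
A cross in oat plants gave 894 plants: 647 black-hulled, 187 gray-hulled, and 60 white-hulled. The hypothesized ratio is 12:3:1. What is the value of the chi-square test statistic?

3.368

Expected counts for N = 894 under a 12:3:1 ratio (total parts = 16):
  black-hulled: 894 × 12/16 = 670.5
  gray-hulled: 894 × 3/16 = 167.625
  white-hulled: 894 × 1/16 = 55.875
χ² = Σ (O − E)² / E
  black-hulled: (647 − 670.5)² / 670.5 = 0.8236
  gray-hulled: (187 − 167.625)² / 167.625 = 2.2395
  white-hulled: (60 − 55.875)² / 55.875 = 0.3045
χ² = 0.8236 + 2.2395 + 0.3045 = 3.3676 ≈ 3.368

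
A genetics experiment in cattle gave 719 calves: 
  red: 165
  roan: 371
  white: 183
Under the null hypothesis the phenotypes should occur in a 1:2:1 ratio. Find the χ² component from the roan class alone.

0.368

Total ratio parts = 4. Expected numbers out of 719:
  red: 719 × 1/4 = 179.75
  roan: 719 × 2/4 = 359.5
  white: 719 × 1/4 = 179.75
Contribution of roan: (371 − 359.5)² / 359.5 = 0.3679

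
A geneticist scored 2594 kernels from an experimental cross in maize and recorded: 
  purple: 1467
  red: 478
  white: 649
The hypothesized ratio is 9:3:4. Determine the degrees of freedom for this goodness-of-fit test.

A goodness-of-fit test with 3 phenotype classes has df = 3 − 1 = 2.

2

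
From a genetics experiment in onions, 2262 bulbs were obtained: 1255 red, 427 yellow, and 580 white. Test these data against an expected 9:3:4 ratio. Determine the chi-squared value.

Expected counts for N = 2262 under a 9:3:4 ratio (total parts = 16):
  red: 2262 × 9/16 = 1272.375
  yellow: 2262 × 3/16 = 424.125
  white: 2262 × 4/16 = 565.5
χ² = Σ (O − E)² / E
  red: (1255 − 1272.375)² / 1272.375 = 0.2373
  yellow: (427 − 424.125)² / 424.125 = 0.0195
  white: (580 − 565.5)² / 565.5 = 0.3718
χ² = 0.2373 + 0.0195 + 0.3718 = 0.6286 ≈ 0.629

0.629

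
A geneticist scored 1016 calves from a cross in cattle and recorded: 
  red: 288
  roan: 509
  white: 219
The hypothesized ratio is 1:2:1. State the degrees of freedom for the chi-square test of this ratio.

2

A goodness-of-fit test with 3 phenotype classes has df = 3 − 1 = 2.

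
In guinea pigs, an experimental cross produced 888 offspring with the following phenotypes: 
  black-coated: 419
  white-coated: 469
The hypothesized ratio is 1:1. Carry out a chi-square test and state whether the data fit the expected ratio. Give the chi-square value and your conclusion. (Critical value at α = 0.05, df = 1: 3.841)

Expected counts for N = 888 under a 1:1 ratio (total parts = 2):
  black-coated: 888 × 1/2 = 444
  white-coated: 888 × 1/2 = 444
χ² = Σ (O − E)² / E
  black-coated: (419 − 444)² / 444 = 1.4077
  white-coated: (469 − 444)² / 444 = 1.4077
χ² = 1.4077 + 1.4077 = 2.8154 ≈ 2.815
Degrees of freedom = 2 − 1 = 1; critical value at α = 0.05 is 3.841.
Since 2.815 < 3.841, we fail to reject the null hypothesis — the data are consistent with the 1:1 ratio.

2.815; consistent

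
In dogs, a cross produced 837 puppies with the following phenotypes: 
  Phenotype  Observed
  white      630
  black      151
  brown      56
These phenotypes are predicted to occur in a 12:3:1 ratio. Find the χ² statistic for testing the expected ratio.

Expected counts for N = 837 under a 12:3:1 ratio (total parts = 16):
  white: 837 × 12/16 = 627.75
  black: 837 × 3/16 = 156.9375
  brown: 837 × 1/16 = 52.3125
χ² = Σ (O − E)² / E
  white: (630 − 627.75)² / 627.75 = 0.0081
  black: (151 − 156.9375)² / 156.9375 = 0.2246
  brown: (56 − 52.3125)² / 52.3125 = 0.2599
χ² = 0.0081 + 0.2246 + 0.2599 = 0.4926 ≈ 0.493

0.493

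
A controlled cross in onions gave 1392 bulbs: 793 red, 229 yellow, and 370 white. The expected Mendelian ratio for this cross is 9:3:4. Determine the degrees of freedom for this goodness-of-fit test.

2

A goodness-of-fit test with 3 phenotype classes has df = 3 − 1 = 2.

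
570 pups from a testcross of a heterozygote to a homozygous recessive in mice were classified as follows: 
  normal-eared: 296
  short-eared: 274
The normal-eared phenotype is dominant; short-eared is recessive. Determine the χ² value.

A testcross of a heterozygote (Aa × aa) gives a 1:1 phenotypic ratio.
Expected counts for N = 570 under a 1:1 ratio (total parts = 2):
  normal-eared: 570 × 1/2 = 285
  short-eared: 570 × 1/2 = 285
χ² = Σ (O − E)² / E
  normal-eared: (296 − 285)² / 285 = 0.4246
  short-eared: (274 − 285)² / 285 = 0.4246
χ² = 0.4246 + 0.4246 = 0.8492 ≈ 0.849

0.849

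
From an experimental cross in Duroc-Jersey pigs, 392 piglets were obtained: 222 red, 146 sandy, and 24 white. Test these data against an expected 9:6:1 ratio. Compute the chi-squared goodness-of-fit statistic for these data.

0.027

Expected counts for N = 392 under a 9:6:1 ratio (total parts = 16):
  red: 392 × 9/16 = 220.5
  sandy: 392 × 6/16 = 147
  white: 392 × 1/16 = 24.5
χ² = Σ (O − E)² / E
  red: (222 − 220.5)² / 220.5 = 0.0102
  sandy: (146 − 147)² / 147 = 0.0068
  white: (24 − 24.5)² / 24.5 = 0.0102
χ² = 0.0102 + 0.0068 + 0.0102 = 0.0272 ≈ 0.027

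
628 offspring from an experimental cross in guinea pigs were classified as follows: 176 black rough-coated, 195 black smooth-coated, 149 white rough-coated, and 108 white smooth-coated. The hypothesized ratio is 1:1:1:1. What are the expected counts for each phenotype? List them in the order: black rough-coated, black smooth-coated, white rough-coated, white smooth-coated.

Total ratio parts = 4. Expected numbers out of 628:
  black rough-coated: 628 × 1/4 = 157
  black smooth-coated: 628 × 1/4 = 157
  white rough-coated: 628 × 1/4 = 157
  white smooth-coated: 628 × 1/4 = 157

157, 157, 157, 157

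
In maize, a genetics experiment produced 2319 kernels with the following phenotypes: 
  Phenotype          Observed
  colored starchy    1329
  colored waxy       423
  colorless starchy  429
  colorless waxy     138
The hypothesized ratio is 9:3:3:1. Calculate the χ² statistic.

1.193

Total ratio parts = 16. Expected numbers out of 2319:
  colored starchy: 2319 × 9/16 = 1304.4375
  colored waxy: 2319 × 3/16 = 434.8125
  colorless starchy: 2319 × 3/16 = 434.8125
  colorless waxy: 2319 × 1/16 = 144.9375
χ² = Σ (O − E)² / E
  colored starchy: (1329 − 1304.4375)² / 1304.4375 = 0.4625
  colored waxy: (423 − 434.8125)² / 434.8125 = 0.3209
  colorless starchy: (429 − 434.8125)² / 434.8125 = 0.0777
  colorless waxy: (138 − 144.9375)² / 144.9375 = 0.3321
χ² = 0.4625 + 0.3209 + 0.0777 + 0.3321 = 1.1932 ≈ 1.193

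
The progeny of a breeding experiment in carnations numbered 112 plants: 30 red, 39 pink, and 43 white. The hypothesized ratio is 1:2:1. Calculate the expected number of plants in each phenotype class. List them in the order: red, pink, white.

Under the 1:2:1 hypothesis (Σ ratio = 4, N = 112):
  red: 112 × 1/4 = 28
  pink: 112 × 2/4 = 56
  white: 112 × 1/4 = 28

28, 56, 28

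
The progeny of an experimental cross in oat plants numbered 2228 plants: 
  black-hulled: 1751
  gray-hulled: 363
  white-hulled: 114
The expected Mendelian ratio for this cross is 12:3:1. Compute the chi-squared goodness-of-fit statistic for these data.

15.584

Total ratio parts = 16. Expected numbers out of 2228:
  black-hulled: 2228 × 12/16 = 1671
  gray-hulled: 2228 × 3/16 = 417.75
  white-hulled: 2228 × 1/16 = 139.25
χ² = Σ (O − E)² / E
  black-hulled: (1751 − 1671)² / 1671 = 3.8300
  gray-hulled: (363 − 417.75)² / 417.75 = 7.1755
  white-hulled: (114 − 139.25)² / 139.25 = 4.5785
χ² = 3.8300 + 7.1755 + 4.5785 = 15.584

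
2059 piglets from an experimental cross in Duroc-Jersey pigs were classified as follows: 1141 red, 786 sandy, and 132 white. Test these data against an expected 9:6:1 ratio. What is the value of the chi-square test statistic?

Total ratio parts = 16. Expected numbers out of 2059:
  red: 2059 × 9/16 = 1158.1875
  sandy: 2059 × 6/16 = 772.125
  white: 2059 × 1/16 = 128.6875
χ² = Σ (O − E)² / E
  red: (1141 − 1158.1875)² / 1158.1875 = 0.2551
  sandy: (786 − 772.125)² / 772.125 = 0.2493
  white: (132 − 128.6875)² / 128.6875 = 0.0853
χ² = 0.2551 + 0.2493 + 0.0853 = 0.5897 ≈ 0.590

0.590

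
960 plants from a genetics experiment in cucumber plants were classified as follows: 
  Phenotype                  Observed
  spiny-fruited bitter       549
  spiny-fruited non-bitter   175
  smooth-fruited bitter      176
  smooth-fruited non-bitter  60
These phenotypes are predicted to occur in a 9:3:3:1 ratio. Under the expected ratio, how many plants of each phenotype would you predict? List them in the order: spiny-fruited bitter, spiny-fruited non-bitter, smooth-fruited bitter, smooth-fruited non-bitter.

The 9:3:3:1 ratio has 16 parts, so with N = 960 the expected counts are:
  spiny-fruited bitter: 960 × 9/16 = 540
  spiny-fruited non-bitter: 960 × 3/16 = 180
  smooth-fruited bitter: 960 × 3/16 = 180
  smooth-fruited non-bitter: 960 × 1/16 = 60

540, 180, 180, 60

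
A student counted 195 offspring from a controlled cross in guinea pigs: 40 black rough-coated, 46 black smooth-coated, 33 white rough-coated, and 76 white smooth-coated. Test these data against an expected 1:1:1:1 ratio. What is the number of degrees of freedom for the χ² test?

A goodness-of-fit test with 4 phenotype classes has df = 4 − 1 = 3.

3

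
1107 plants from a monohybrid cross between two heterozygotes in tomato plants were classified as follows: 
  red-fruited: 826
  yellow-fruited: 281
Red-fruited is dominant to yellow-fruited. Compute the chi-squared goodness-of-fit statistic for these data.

For a monohybrid cross between heterozygotes with complete dominance, the expected phenotypic ratio is 3:1.
Expected counts for N = 1107 under a 3:1 ratio (total parts = 4):
  red-fruited: 1107 × 3/4 = 830.25
  yellow-fruited: 1107 × 1/4 = 276.75
χ² = Σ (O − E)² / E
  red-fruited: (826 − 830.25)² / 830.25 = 0.0218
  yellow-fruited: (281 − 276.75)² / 276.75 = 0.0653
χ² = 0.0218 + 0.0653 = 0.0871 ≈ 0.087

0.087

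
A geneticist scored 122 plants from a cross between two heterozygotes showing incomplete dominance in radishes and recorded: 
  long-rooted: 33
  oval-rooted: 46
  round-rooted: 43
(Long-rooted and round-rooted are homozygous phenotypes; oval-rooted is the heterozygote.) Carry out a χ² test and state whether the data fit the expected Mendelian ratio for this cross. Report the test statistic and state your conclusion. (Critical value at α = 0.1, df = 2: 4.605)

9.016; not consistent

With incomplete dominance, a heterozygote × heterozygote cross gives a 1:2:1 phenotypic ratio.
The 1:2:1 ratio has 4 parts, so with N = 122 the expected counts are:
  long-rooted: 122 × 1/4 = 30.5
  oval-rooted: 122 × 2/4 = 61
  round-rooted: 122 × 1/4 = 30.5
χ² = Σ (O − E)² / E
  long-rooted: (33 − 30.5)² / 30.5 = 0.2049
  oval-rooted: (46 − 61)² / 61 = 3.6885
  round-rooted: (43 − 30.5)² / 30.5 = 5.1230
χ² = 0.2049 + 3.6885 + 5.1230 = 9.0164 ≈ 9.016
Degrees of freedom = 3 − 1 = 2; critical value at α = 0.1 is 4.605.
Since 9.016 > 4.605, we reject the null hypothesis — the data do not fit the 1:2:1 ratio.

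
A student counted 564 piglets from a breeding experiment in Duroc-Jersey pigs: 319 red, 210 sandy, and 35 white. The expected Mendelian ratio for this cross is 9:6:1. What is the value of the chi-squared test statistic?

Total ratio parts = 16. Expected numbers out of 564:
  red: 564 × 9/16 = 317.25
  sandy: 564 × 6/16 = 211.5
  white: 564 × 1/16 = 35.25
χ² = Σ (O − E)² / E
  red: (319 − 317.25)² / 317.25 = 0.0097
  sandy: (210 − 211.5)² / 211.5 = 0.0106
  white: (35 − 35.25)² / 35.25 = 0.0018
χ² = 0.0097 + 0.0106 + 0.0018 = 0.0221 ≈ 0.022

0.022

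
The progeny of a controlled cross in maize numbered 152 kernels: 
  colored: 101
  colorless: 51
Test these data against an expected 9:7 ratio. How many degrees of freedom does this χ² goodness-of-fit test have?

A goodness-of-fit test with 2 phenotype classes has df = 2 − 1 = 1.

1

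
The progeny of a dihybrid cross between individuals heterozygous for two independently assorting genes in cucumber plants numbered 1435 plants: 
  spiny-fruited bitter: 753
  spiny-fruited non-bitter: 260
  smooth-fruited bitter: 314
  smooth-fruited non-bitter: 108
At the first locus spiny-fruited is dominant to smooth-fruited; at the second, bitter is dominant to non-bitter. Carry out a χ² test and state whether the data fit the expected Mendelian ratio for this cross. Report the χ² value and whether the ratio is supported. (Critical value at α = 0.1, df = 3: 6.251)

15.187; not consistent

A dihybrid F₂ with independent assortment and complete dominance at both loci gives a 9:3:3:1 phenotypic ratio.
Expected counts for N = 1435 under a 9:3:3:1 ratio (total parts = 16):
  spiny-fruited bitter: 1435 × 9/16 = 807.1875
  spiny-fruited non-bitter: 1435 × 3/16 = 269.0625
  smooth-fruited bitter: 1435 × 3/16 = 269.0625
  smooth-fruited non-bitter: 1435 × 1/16 = 89.6875
χ² = Σ (O − E)² / E
  spiny-fruited bitter: (753 − 807.1875)² / 807.1875 = 3.6377
  spiny-fruited non-bitter: (260 − 269.0625)² / 269.0625 = 0.3052
  smooth-fruited bitter: (314 − 269.0625)² / 269.0625 = 7.5052
  smooth-fruited non-bitter: (108 − 89.6875)² / 89.6875 = 3.7391
χ² = 3.6377 + 0.3052 + 7.5052 + 3.7391 = 15.1872 ≈ 15.187
Degrees of freedom = 4 − 1 = 3; critical value at α = 0.1 is 6.251.
Since 15.187 > 6.251, we reject the null hypothesis — the data do not fit the 9:3:3:1 ratio.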